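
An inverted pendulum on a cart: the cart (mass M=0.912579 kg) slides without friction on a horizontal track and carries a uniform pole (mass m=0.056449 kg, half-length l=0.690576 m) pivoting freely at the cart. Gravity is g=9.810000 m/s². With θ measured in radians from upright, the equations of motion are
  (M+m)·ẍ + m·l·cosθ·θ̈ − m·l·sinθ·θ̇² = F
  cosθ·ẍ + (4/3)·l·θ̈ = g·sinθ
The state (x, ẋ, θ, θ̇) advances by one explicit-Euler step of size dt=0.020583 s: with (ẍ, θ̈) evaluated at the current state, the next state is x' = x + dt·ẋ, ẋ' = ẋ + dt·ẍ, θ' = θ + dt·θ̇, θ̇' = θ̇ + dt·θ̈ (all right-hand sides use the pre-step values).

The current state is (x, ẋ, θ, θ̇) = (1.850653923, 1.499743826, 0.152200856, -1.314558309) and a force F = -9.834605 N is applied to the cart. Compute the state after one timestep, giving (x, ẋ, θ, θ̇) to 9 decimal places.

sinθ=0.151613912, cosθ=0.988439792
temp = (F + m·l·θ̇²·sinθ)/(M+m) = (-9.834605 + 0.010213310)/0.969028 = -10.138398158
θ̈ = (g·sinθ − cosθ·temp)/(l·(4/3 − m·cos²θ/(M+m))) = 13.056146188
ẍ = temp − m·l·θ̈·cosθ/(M+m) = -10.657552670
Euler: x'=1.850653923+0.020583·1.499743826=1.881523150, ẋ'=1.499743826+0.020583·-10.657552670=1.280379419
       θ'=0.152200856+0.020583·-1.314558309=0.125143302, θ̇'=-1.314558309+0.020583·13.056146188=-1.045823652

(1.881523150, 1.280379419, 0.125143302, -1.045823652)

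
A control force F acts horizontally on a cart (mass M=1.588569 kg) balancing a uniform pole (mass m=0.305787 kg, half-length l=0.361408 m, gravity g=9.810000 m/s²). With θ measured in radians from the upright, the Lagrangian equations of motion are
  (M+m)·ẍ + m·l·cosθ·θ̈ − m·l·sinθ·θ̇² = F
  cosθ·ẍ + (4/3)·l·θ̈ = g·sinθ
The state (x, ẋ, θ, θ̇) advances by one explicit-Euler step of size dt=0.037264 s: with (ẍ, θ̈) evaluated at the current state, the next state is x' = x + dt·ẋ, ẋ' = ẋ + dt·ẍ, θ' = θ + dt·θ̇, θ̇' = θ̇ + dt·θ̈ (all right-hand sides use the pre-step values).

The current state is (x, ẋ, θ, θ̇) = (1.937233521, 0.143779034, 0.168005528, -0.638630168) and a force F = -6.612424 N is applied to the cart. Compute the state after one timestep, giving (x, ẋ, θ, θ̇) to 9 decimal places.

(1.942591303, -0.011744312, 0.144207613, -0.193576706)

sinθ=0.167216293, cosθ=0.985920236
temp = (F + m·l·θ̇²·sinθ)/(M+m) = (-6.612424 + 0.007536926)/1.894356 = -3.486613432
θ̈ = (g·sinθ − cosθ·temp)/(l·(4/3 − m·cos²θ/(M+m))) = 11.943255207
ẍ = temp − m·l·θ̈·cosθ/(M+m) = -4.173554807
Euler: x'=1.937233521+0.037264·0.143779034=1.942591303, ẋ'=0.143779034+0.037264·-4.173554807=-0.011744312
       θ'=0.168005528+0.037264·-0.638630168=0.144207613, θ̇'=-0.638630168+0.037264·11.943255207=-0.193576706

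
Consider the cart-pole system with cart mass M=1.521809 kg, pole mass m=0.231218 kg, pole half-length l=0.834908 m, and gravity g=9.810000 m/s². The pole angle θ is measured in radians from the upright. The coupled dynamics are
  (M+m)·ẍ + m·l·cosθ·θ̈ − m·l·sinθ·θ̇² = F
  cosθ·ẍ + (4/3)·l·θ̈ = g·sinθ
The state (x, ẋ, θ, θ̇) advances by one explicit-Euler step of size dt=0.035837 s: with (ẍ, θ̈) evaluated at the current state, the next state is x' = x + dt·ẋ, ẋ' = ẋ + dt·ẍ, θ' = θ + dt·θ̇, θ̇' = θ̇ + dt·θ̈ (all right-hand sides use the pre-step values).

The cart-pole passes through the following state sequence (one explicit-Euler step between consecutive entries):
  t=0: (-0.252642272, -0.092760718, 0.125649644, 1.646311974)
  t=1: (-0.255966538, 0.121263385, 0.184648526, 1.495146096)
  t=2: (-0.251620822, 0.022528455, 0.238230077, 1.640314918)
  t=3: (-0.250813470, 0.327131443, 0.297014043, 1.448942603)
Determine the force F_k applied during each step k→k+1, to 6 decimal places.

step 0→1:
  ẍ = (ẋ'−ẋ)/dt = (0.121263385−-0.092760718)/0.035837 = 5.972155
  θ̈ = (θ̇'−θ̇)/dt = (1.495146096−1.646311974)/0.035837 = -4.218151
  sinθ=0.125319, cosθ=0.992116
  F = (M+m)·ẍ + m·l·cosθ·θ̈ − m·l·sinθ·θ̇² = 10.469348 + -0.807877 − 0.065570 = 9.595902
step 1→2:
  ẍ = (ẋ'−ẋ)/dt = (0.022528455−0.121263385)/0.035837 = -2.755111
  θ̈ = (θ̇'−θ̇)/dt = (1.640314918−1.495146096)/0.035837 = 4.050808
  sinθ=0.183601, cosθ=0.983001
  F = (M+m)·ẍ + m·l·cosθ·θ̈ − m·l·sinθ·θ̇² = -4.829785 + 0.768698 − 0.079232 = -4.140319
step 2→3:
  ẍ = (ẋ'−ẋ)/dt = (0.327131443−0.022528455)/0.035837 = 8.499679
  θ̈ = (θ̇'−θ̇)/dt = (1.448942603−1.640314918)/0.035837 = -5.340076
  sinθ=0.235983, cosθ=0.971757
  F = (M+m)·ẍ + m·l·cosθ·θ̈ − m·l·sinθ·θ̇² = 14.900166 + -1.001764 − 0.122573 = 13.775829

F_0 = 9.595902 N
F_1 = -4.140319 N
F_2 = 13.775829 N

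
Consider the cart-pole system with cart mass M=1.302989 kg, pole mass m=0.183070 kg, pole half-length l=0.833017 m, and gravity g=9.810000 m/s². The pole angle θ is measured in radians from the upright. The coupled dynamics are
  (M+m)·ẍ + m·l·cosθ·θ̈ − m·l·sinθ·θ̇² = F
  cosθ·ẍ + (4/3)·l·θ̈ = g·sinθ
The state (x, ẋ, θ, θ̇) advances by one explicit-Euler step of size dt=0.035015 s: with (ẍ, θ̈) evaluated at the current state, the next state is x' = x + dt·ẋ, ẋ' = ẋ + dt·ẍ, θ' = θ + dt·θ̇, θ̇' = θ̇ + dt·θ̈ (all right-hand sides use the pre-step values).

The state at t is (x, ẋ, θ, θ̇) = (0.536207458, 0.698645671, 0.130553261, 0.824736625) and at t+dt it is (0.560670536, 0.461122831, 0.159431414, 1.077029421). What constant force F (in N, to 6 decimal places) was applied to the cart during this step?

ẍ = (ẋ'−ẋ)/dt = (0.461122831−0.698645671)/0.035015 = -6.783460
θ̈ = (θ̇'−θ̇)/dt = (1.077029421−0.824736625)/0.035015 = 7.205278
sinθ=0.130183, cosθ=0.991490
F = (M+m)·ẍ + m·l·cosθ·θ̈ − m·l·sinθ·θ̇² = -10.080621 + 1.089457 − 0.013504 = -9.004668

F = -9.004668 N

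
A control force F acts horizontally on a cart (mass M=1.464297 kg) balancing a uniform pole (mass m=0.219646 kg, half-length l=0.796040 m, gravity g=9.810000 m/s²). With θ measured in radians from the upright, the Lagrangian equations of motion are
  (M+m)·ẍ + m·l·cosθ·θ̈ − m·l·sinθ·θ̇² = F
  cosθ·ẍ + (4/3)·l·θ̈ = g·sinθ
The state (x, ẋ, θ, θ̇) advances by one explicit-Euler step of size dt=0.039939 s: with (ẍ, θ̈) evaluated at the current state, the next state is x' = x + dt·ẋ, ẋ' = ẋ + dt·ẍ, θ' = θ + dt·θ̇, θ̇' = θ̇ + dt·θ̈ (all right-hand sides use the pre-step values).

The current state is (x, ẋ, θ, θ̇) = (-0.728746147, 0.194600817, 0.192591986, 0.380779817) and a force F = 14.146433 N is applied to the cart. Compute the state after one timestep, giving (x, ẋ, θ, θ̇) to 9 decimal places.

sinθ=0.191403599, cosθ=0.981511417
temp = (F + m·l·θ̇²·sinθ)/(M+m) = (14.146433 + 0.004852395)/1.683943 = 8.403660572
θ̈ = (g·sinθ − cosθ·temp)/(l·(4/3 − m·cos²θ/(M+m))) = -6.626683262
ẍ = temp − m·l·θ̈·cosθ/(M+m) = 9.079000414
Euler: x'=-0.728746147+0.039939·0.194600817=-0.720973985, ẋ'=0.194600817+0.039939·9.079000414=0.557207015
       θ'=0.192591986+0.039939·0.380779817=0.207799951, θ̇'=0.380779817+0.039939·-6.626683262=0.116116714

(-0.720973985, 0.557207015, 0.207799951, 0.116116714)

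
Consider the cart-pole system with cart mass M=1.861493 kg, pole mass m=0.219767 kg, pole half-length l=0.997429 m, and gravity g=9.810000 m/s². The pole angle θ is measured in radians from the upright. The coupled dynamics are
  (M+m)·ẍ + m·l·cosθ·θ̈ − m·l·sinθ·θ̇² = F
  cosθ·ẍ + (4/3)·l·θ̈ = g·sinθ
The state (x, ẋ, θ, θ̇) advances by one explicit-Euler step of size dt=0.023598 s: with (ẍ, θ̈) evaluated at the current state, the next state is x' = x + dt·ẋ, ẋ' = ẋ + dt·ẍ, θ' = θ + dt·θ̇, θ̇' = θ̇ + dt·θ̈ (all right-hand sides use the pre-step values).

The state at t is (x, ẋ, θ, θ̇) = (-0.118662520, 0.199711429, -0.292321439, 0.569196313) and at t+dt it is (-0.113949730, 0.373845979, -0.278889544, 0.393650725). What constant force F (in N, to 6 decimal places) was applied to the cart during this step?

F = 13.817048 N

ẍ = (ẋ'−ẋ)/dt = (0.373845979−0.199711429)/0.023598 = 7.379208
θ̈ = (θ̇'−θ̇)/dt = (0.393650725−0.569196313)/0.023598 = -7.439003
sinθ=-0.288176, cosθ=0.957577
F = (M+m)·ẍ + m·l·cosθ·θ̈ − m·l·sinθ·θ̇² = 15.358050 + -1.561468 − -0.020466 = 13.817048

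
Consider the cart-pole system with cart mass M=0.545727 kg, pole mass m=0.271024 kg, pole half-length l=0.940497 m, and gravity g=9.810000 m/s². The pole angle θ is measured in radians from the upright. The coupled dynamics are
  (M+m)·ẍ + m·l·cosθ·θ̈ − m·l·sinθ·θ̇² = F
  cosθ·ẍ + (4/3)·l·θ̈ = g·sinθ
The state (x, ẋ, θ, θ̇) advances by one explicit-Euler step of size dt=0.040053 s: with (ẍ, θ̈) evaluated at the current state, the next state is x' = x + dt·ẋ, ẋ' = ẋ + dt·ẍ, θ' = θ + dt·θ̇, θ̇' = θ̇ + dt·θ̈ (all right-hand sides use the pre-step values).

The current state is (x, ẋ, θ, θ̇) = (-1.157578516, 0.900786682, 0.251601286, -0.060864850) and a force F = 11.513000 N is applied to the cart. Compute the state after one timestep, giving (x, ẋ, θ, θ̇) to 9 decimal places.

sinθ=0.248955147, cosθ=0.968515015
temp = (F + m·l·θ̇²·sinθ)/(M+m) = (11.513000 + 0.000235082)/0.816751 = 14.096383209
θ̈ = (g·sinθ − cosθ·temp)/(l·(4/3 − m·cos²θ/(M+m))) = -11.662197223
ẍ = temp − m·l·θ̈·cosθ/(M+m) = 17.621408442
Euler: x'=-1.157578516+0.040053·0.900786682=-1.121499307, ẋ'=0.900786682+0.040053·17.621408442=1.606576954
       θ'=0.251601286+0.040053·-0.060864850=0.249163466, θ̇'=-0.060864850+0.040053·-11.662197223=-0.527970835

(-1.121499307, 1.606576954, 0.249163466, -0.527970835)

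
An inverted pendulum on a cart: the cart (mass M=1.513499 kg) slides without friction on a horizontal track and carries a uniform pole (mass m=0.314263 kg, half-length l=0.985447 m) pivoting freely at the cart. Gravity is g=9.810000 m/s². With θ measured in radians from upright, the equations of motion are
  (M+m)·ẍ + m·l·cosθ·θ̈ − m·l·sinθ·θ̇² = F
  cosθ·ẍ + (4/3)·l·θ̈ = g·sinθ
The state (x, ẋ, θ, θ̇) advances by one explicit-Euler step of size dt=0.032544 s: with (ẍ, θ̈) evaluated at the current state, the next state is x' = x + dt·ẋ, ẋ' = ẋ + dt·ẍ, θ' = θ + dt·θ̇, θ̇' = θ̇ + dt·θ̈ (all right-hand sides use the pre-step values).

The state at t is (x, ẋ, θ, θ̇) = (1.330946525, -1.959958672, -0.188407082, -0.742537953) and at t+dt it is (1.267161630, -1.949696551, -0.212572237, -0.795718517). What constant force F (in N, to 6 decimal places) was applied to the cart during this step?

F = 0.111218 N

ẍ = (ẋ'−ẋ)/dt = (-1.949696551−-1.959958672)/0.032544 = 0.315331
θ̈ = (θ̇'−θ̇)/dt = (-0.795718517−-0.742537953)/0.032544 = -1.634113
sinθ=-0.187294, cosθ=0.982304
F = (M+m)·ẍ + m·l·cosθ·θ̈ − m·l·sinθ·θ̇² = 0.576349 + -0.497112 − -0.031981 = 0.111218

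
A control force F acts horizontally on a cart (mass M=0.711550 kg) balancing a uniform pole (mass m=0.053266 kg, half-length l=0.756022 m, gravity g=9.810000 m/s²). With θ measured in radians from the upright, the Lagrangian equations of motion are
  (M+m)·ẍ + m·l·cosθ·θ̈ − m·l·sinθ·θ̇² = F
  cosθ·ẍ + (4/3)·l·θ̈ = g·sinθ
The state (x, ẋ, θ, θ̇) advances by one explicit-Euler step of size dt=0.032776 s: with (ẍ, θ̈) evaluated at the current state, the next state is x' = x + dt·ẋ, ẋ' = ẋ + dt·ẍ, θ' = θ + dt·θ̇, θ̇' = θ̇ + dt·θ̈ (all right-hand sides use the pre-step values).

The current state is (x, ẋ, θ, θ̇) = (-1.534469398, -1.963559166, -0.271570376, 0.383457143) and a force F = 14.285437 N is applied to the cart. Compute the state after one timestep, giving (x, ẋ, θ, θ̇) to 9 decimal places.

(-1.598827013, -1.315682083, -0.259002185, -0.321266696)

sinθ=-0.268244590, cosθ=0.963350840
temp = (F + m·l·θ̇²·sinθ)/(M+m) = (14.285437 + -0.001588361)/0.764816 = 18.676189618
θ̈ = (g·sinθ − cosθ·temp)/(l·(4/3 − m·cos²θ/(M+m))) = -21.501215482
ẍ = temp − m·l·θ̈·cosθ/(M+m) = 19.766813605
Euler: x'=-1.534469398+0.032776·-1.963559166=-1.598827013, ẋ'=-1.963559166+0.032776·19.766813605=-1.315682083
       θ'=-0.271570376+0.032776·0.383457143=-0.259002185, θ̇'=0.383457143+0.032776·-21.501215482=-0.321266696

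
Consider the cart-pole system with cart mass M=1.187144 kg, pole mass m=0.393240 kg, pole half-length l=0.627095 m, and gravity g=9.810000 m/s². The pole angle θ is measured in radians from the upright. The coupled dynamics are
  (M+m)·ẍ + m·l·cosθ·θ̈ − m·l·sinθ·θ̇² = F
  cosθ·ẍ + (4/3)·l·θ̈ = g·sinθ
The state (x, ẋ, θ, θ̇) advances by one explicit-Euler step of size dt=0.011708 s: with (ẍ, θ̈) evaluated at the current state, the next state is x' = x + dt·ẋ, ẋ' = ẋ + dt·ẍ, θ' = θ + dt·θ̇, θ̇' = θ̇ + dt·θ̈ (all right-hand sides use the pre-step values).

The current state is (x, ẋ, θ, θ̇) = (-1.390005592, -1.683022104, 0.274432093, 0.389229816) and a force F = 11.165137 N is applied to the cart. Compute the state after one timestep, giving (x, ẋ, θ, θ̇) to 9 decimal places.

(-1.409710415, -1.589684011, 0.278989196, 0.319001892)

sinθ=0.271000325, cosθ=0.962579256
temp = (F + m·l·θ̇²·sinθ)/(M+m) = (11.165137 + 0.010124487)/1.580384 = 7.071231731
θ̈ = (g·sinθ − cosθ·temp)/(l·(4/3 − m·cos²θ/(M+m))) = -5.998285239
ẍ = temp − m·l·θ̈·cosθ/(M+m) = 7.972163732
Euler: x'=-1.390005592+0.011708·-1.683022104=-1.409710415, ẋ'=-1.683022104+0.011708·7.972163732=-1.589684011
       θ'=0.274432093+0.011708·0.389229816=0.278989196, θ̇'=0.389229816+0.011708·-5.998285239=0.319001892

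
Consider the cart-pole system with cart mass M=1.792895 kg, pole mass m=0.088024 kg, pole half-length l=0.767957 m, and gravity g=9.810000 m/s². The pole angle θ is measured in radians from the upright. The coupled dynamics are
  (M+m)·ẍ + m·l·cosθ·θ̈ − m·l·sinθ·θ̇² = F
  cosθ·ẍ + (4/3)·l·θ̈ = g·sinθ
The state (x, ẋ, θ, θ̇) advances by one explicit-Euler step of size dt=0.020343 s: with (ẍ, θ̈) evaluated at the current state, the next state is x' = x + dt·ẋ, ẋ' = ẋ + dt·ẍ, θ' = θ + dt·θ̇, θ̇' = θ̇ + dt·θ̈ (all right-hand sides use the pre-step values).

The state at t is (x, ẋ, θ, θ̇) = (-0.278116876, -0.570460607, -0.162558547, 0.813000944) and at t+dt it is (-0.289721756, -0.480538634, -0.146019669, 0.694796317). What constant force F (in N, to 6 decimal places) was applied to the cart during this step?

F = 7.933831 N

ẍ = (ẋ'−ẋ)/dt = (-0.480538634−-0.570460607)/0.020343 = 4.420291
θ̈ = (θ̇'−θ̇)/dt = (0.694796317−0.813000944)/0.020343 = -5.810580
sinθ=-0.161844, cosθ=0.986816
F = (M+m)·ẍ + m·l·cosθ·θ̈ − m·l·sinθ·θ̇² = 8.314209 + -0.387609 − -0.007231 = 7.933831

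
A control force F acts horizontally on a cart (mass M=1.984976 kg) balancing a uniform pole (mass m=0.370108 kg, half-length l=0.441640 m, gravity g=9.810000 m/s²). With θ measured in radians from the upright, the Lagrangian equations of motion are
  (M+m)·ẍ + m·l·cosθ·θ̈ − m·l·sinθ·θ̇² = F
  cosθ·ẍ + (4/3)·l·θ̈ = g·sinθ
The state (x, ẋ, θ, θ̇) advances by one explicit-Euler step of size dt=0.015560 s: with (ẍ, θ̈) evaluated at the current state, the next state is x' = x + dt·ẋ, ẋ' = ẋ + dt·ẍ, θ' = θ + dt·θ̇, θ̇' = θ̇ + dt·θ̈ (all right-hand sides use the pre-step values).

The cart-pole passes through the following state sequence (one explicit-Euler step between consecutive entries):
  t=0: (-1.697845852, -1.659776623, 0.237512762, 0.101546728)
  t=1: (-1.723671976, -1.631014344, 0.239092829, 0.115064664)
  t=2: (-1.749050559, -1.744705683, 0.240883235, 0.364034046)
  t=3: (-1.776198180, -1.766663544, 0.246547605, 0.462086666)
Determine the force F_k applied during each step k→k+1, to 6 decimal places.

step 0→1:
  ẍ = (ẋ'−ẋ)/dt = (-1.631014344−-1.659776623)/0.015560 = 1.848476
  θ̈ = (θ̇'−θ̇)/dt = (0.115064664−0.101546728)/0.015560 = 0.868762
  sinθ=0.235286, cosθ=0.971926
  F = (M+m)·ẍ + m·l·cosθ·θ̈ − m·l·sinθ·θ̇² = 4.353315 + 0.138016 − 0.000397 = 4.490935
step 1→2:
  ẍ = (ẋ'−ẋ)/dt = (-1.744705683−-1.631014344)/0.015560 = -7.306641
  θ̈ = (θ̇'−θ̇)/dt = (0.364034046−0.115064664)/0.015560 = 16.000603
  sinθ=0.236821, cosθ=0.971553
  F = (M+m)·ẍ + m·l·cosθ·θ̈ − m·l·sinθ·θ̇² = -17.207754 + 2.540972 − 0.000513 = -14.667295
step 2→3:
  ẍ = (ẋ'−ẋ)/dt = (-1.766663544−-1.744705683)/0.015560 = -1.411174
  θ̈ = (θ̇'−θ̇)/dt = (0.462086666−0.364034046)/0.015560 = 6.301582
  sinθ=0.238560, cosθ=0.971128
  F = (M+m)·ẍ + m·l·cosθ·θ̈ − m·l·sinθ·θ̇² = -3.323432 + 1.000283 − 0.005167 = -2.328317

F_0 = 4.490935 N
F_1 = -14.667295 N
F_2 = -2.328317 N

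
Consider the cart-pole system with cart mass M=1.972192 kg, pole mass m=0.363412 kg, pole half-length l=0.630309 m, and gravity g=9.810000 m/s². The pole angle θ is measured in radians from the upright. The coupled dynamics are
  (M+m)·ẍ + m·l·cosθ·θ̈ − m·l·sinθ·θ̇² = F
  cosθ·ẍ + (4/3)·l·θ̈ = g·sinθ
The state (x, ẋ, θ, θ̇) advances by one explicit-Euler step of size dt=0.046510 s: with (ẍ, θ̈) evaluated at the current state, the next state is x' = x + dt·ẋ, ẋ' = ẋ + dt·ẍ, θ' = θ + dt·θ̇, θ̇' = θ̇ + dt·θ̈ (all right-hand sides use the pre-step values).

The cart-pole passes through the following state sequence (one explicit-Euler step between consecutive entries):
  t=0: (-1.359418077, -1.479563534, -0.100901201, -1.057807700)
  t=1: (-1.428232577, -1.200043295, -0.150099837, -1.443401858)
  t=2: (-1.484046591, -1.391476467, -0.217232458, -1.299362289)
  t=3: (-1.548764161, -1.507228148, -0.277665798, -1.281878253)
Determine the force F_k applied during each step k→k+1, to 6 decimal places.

F_0 = 12.173161 N
F_1 = -8.840464 N
F_2 = -5.645293 N

step 0→1:
  ẍ = (ẋ'−ẋ)/dt = (-1.200043295−-1.479563534)/0.046510 = 6.009895
  θ̈ = (θ̇'−θ̇)/dt = (-1.443401858−-1.057807700)/0.046510 = -8.290565
  sinθ=-0.100730, cosθ=0.994914
  F = (M+m)·ẍ + m·l·cosθ·θ̈ − m·l·sinθ·θ̇² = 14.036736 + -1.889393 − -0.025818 = 12.173161
step 1→2:
  ẍ = (ẋ'−ẋ)/dt = (-1.391476467−-1.200043295)/0.046510 = -4.115957
  θ̈ = (θ̇'−θ̇)/dt = (-1.299362289−-1.443401858)/0.046510 = 3.096959
  sinθ=-0.149537, cosθ=0.988756
  F = (M+m)·ẍ + m·l·cosθ·θ̈ − m·l·sinθ·θ̇² = -9.613246 + 0.701419 − -0.071363 = -8.840464
step 2→3:
  ẍ = (ẋ'−ẋ)/dt = (-1.507228148−-1.391476467)/0.046510 = -2.488748
  θ̈ = (θ̇'−θ̇)/dt = (-1.281878253−-1.299362289)/0.046510 = 0.375920
  sinθ=-0.215528, cosθ=0.976498
  F = (M+m)·ẍ + m·l·cosθ·θ̈ − m·l·sinθ·θ̇² = -5.812730 + 0.084085 − -0.083352 = -5.645293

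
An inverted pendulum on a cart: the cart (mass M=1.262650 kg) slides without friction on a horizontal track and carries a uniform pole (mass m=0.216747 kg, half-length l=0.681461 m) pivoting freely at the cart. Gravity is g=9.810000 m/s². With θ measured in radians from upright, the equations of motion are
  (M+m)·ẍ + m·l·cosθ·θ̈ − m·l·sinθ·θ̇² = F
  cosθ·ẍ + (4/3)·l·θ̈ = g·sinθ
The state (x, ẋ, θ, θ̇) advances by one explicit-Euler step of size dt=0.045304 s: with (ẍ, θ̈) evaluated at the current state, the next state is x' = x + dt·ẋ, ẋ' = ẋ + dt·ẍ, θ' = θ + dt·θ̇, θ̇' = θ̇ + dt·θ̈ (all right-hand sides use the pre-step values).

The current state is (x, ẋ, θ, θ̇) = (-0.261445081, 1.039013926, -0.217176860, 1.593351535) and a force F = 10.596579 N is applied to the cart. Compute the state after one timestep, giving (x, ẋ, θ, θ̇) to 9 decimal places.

(-0.214373594, 1.410211711, -0.144991662, 1.089021505)

sinθ=-0.215473662, cosθ=0.976509652
temp = (F + m·l·θ̇²·sinθ)/(M+m) = (10.596579 + -0.080800026)/1.479397 = 7.108152155
θ̈ = (g·sinθ − cosθ·temp)/(l·(4/3 − m·cos²θ/(M+m))) = -11.132130280
ẍ = temp − m·l·θ̈·cosθ/(M+m) = 8.193488105
Euler: x'=-0.261445081+0.045304·1.039013926=-0.214373594, ẋ'=1.039013926+0.045304·8.193488105=1.410211711
       θ'=-0.217176860+0.045304·1.593351535=-0.144991662, θ̇'=1.593351535+0.045304·-11.132130280=1.089021505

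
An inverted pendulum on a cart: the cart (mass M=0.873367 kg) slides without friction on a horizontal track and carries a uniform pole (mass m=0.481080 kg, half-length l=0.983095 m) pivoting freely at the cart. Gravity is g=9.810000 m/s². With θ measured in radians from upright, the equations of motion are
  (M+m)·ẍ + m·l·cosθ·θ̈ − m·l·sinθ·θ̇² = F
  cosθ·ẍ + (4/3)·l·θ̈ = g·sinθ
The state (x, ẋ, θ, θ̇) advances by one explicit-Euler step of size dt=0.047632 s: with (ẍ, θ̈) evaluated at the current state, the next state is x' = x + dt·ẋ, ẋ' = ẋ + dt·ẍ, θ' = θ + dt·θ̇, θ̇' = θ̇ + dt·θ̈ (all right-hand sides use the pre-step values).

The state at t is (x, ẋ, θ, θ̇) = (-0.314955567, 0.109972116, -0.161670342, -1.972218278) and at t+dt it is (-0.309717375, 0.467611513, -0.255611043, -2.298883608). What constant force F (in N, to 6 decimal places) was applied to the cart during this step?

ẍ = (ẋ'−ẋ)/dt = (0.467611513−0.109972116)/0.047632 = 7.508385
θ̈ = (θ̇'−θ̇)/dt = (-2.298883608−-1.972218278)/0.047632 = -6.858107
sinθ=-0.160967, cosθ=0.986960
F = (M+m)·ẍ + m·l·cosθ·θ̈ − m·l·sinθ·θ̇² = 10.169710 + -3.201227 − -0.296114 = 7.264597

F = 7.264597 N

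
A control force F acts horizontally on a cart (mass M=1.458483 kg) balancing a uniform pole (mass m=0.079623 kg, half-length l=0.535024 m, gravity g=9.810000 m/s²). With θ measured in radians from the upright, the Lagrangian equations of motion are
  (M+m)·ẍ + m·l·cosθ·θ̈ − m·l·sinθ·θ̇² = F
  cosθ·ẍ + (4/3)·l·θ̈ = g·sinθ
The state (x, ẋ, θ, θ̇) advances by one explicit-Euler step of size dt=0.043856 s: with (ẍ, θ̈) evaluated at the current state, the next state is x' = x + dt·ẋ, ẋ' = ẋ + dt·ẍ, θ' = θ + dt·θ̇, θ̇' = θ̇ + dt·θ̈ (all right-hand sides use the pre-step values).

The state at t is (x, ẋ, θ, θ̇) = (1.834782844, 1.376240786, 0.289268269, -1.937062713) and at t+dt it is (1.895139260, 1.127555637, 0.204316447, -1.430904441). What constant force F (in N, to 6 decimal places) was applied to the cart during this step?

F = -8.296178 N

ẍ = (ẋ'−ẋ)/dt = (1.127555637−1.376240786)/0.043856 = -5.670493
θ̈ = (θ̇'−θ̇)/dt = (-1.430904441−-1.937062713)/0.043856 = 11.541369
sinθ=0.285251, cosθ=0.958453
F = (M+m)·ẍ + m·l·cosθ·θ̈ − m·l·sinθ·θ̇² = -8.721820 + 0.471238 − 0.045596 = -8.296178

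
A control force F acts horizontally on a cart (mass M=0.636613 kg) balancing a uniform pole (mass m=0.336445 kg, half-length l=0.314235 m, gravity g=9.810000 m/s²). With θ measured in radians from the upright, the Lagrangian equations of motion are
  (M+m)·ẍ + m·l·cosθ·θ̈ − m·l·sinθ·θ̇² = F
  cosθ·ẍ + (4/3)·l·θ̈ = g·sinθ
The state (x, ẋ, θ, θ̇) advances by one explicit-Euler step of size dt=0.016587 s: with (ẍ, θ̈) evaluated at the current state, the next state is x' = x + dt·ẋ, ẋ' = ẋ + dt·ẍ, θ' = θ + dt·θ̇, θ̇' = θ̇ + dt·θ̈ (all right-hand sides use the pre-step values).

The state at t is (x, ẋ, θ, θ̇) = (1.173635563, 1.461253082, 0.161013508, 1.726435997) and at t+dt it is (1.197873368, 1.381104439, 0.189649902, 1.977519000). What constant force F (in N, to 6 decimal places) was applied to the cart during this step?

F = -3.172689 N

ẍ = (ẋ'−ẋ)/dt = (1.381104439−1.461253082)/0.016587 = -4.832016
θ̈ = (θ̇'−θ̇)/dt = (1.977519000−1.726435997)/0.016587 = 15.137337
sinθ=0.160319, cosθ=0.987065
F = (M+m)·ẍ + m·l·cosθ·θ̈ − m·l·sinθ·θ̇² = -4.701831 + 1.579661 − 0.050519 = -3.172689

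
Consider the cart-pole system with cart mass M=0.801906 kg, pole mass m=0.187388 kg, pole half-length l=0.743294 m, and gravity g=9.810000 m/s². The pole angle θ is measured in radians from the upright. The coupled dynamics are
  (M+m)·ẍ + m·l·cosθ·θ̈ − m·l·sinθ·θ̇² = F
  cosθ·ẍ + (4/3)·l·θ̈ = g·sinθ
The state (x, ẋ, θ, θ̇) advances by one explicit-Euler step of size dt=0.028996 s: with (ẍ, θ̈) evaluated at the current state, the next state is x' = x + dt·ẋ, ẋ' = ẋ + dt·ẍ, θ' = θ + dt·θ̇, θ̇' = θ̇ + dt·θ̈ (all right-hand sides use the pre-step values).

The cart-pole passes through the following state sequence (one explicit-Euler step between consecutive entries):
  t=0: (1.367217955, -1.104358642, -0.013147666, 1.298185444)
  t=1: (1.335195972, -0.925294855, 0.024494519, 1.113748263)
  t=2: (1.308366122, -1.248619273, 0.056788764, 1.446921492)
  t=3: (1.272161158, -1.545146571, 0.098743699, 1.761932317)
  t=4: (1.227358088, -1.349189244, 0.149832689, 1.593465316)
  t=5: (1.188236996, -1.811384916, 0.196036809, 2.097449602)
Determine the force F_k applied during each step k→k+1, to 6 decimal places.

step 0→1:
  ẍ = (ẋ'−ẋ)/dt = (-0.925294855−-1.104358642)/0.028996 = 6.175465
  θ̈ = (θ̇'−θ̇)/dt = (1.113748263−1.298185444)/0.028996 = -6.360780
  sinθ=-0.013147, cosθ=0.999914
  F = (M+m)·ẍ + m·l·cosθ·θ̈ − m·l·sinθ·θ̇² = 6.109351 + -0.885881 − -0.003086 = 5.226556
step 1→2:
  ẍ = (ẋ'−ẋ)/dt = (-1.248619273−-0.925294855)/0.028996 = -11.150656
  θ̈ = (θ̇'−θ̇)/dt = (1.446921492−1.113748263)/0.028996 = 11.490317
  sinθ=0.024492, cosθ=0.999700
  F = (M+m)·ẍ + m·l·cosθ·θ̈ − m·l·sinθ·θ̇² = -11.031277 + 1.599942 − 0.004232 = -9.435567
step 2→3:
  ẍ = (ẋ'−ẋ)/dt = (-1.545146571−-1.248619273)/0.028996 = -10.226490
  θ̈ = (θ̇'−θ̇)/dt = (1.761932317−1.446921492)/0.028996 = 10.863941
  sinθ=0.056758, cosθ=0.998388
  F = (M+m)·ẍ + m·l·cosθ·θ̈ − m·l·sinθ·θ̇² = -10.117005 + 1.510738 − 0.016551 = -8.622818
step 3→4:
  ẍ = (ẋ'−ẋ)/dt = (-1.349189244−-1.545146571)/0.028996 = 6.758081
  θ̈ = (θ̇'−θ̇)/dt = (1.593465316−1.761932317)/0.028996 = -5.810008
  sinθ=0.098583, cosθ=0.995129
  F = (M+m)·ẍ + m·l·cosθ·θ̈ − m·l·sinθ·θ̇² = 6.685729 + -0.805301 − 0.042627 = 5.837801
step 4→5:
  ẍ = (ẋ'−ẋ)/dt = (-1.811384916−-1.349189244)/0.028996 = -15.939980
  θ̈ = (θ̇'−θ̇)/dt = (2.097449602−1.593465316)/0.028996 = 17.381166
  sinθ=0.149273, cosθ=0.988796
  F = (M+m)·ẍ + m·l·cosθ·θ̈ − m·l·sinθ·θ̇² = -15.769327 + 2.393801 − 0.052792 = -13.428318

F_0 = 5.226556 N
F_1 = -9.435567 N
F_2 = -8.622818 N
F_3 = 5.837801 N
F_4 = -13.428318 N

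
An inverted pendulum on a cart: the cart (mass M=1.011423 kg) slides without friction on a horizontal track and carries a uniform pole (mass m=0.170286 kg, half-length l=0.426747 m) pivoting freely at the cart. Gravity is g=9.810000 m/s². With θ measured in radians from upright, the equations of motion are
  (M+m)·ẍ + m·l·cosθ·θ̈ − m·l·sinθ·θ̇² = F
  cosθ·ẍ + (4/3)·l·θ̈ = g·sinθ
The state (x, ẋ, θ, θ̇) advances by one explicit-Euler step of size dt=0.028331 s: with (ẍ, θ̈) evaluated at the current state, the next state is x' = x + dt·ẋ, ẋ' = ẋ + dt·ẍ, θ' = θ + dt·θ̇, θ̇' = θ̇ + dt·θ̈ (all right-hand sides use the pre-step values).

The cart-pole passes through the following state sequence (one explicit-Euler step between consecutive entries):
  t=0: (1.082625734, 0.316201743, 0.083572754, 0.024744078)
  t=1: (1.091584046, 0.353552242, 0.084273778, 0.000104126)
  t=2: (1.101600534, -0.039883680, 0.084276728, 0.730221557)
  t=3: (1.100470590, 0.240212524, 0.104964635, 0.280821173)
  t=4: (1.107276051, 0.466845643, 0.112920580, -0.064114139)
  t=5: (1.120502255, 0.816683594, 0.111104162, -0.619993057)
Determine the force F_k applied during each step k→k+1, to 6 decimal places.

step 0→1:
  ẍ = (ẋ'−ẋ)/dt = (0.353552242−0.316201743)/0.028331 = 1.318361
  θ̈ = (θ̇'−θ̇)/dt = (0.000104126−0.024744078)/0.028331 = -0.869717
  sinθ=0.083476, cosθ=0.996510
  F = (M+m)·ẍ + m·l·cosθ·θ̈ − m·l·sinθ·θ̇² = 1.557920 + -0.062981 − 0.000004 = 1.494935
step 1→2:
  ẍ = (ẋ'−ẋ)/dt = (-0.039883680−0.353552242)/0.028331 = -13.887117
  θ̈ = (θ̇'−θ̇)/dt = (0.730221557−0.000104126)/0.028331 = 25.770973
  sinθ=0.084174, cosθ=0.996451
  F = (M+m)·ẍ + m·l·cosθ·θ̈ − m·l·sinθ·θ̇² = -16.410532 + 1.866106 − 0.000000 = -14.544426
step 2→3:
  ẍ = (ẋ'−ẋ)/dt = (0.240212524−-0.039883680)/0.028331 = 9.886563
  θ̈ = (θ̇'−θ̇)/dt = (0.280821173−0.730221557)/0.028331 = -15.862496
  sinθ=0.084177, cosθ=0.996451
  F = (M+m)·ẍ + m·l·cosθ·θ̈ − m·l·sinθ·θ̇² = 11.683040 + -1.148621 − 0.003262 = 10.531157
step 3→4:
  ẍ = (ẋ'−ẋ)/dt = (0.466845643−0.240212524)/0.028331 = 7.999475
  θ̈ = (θ̇'−θ̇)/dt = (-0.064114139−0.280821173)/0.028331 = -12.175190
  sinθ=0.104772, cosθ=0.994496
  F = (M+m)·ẍ + m·l·cosθ·θ̈ − m·l·sinθ·θ̇² = 9.453051 + -0.879890 − 0.000600 = 8.572561
step 4→5:
  ẍ = (ẋ'−ẋ)/dt = (0.816683594−0.466845643)/0.028331 = 12.348239
  θ̈ = (θ̇'−θ̇)/dt = (-0.619993057−-0.064114139)/0.028331 = -19.620872
  sinθ=0.112681, cosθ=0.993631
  F = (M+m)·ẍ + m·l·cosθ·θ̈ − m·l·sinθ·θ̇² = 14.592025 + -1.416749 − 0.000034 = 13.175242

F_0 = 1.494935 N
F_1 = -14.544426 N
F_2 = 10.531157 N
F_3 = 8.572561 N
F_4 = 13.175242 N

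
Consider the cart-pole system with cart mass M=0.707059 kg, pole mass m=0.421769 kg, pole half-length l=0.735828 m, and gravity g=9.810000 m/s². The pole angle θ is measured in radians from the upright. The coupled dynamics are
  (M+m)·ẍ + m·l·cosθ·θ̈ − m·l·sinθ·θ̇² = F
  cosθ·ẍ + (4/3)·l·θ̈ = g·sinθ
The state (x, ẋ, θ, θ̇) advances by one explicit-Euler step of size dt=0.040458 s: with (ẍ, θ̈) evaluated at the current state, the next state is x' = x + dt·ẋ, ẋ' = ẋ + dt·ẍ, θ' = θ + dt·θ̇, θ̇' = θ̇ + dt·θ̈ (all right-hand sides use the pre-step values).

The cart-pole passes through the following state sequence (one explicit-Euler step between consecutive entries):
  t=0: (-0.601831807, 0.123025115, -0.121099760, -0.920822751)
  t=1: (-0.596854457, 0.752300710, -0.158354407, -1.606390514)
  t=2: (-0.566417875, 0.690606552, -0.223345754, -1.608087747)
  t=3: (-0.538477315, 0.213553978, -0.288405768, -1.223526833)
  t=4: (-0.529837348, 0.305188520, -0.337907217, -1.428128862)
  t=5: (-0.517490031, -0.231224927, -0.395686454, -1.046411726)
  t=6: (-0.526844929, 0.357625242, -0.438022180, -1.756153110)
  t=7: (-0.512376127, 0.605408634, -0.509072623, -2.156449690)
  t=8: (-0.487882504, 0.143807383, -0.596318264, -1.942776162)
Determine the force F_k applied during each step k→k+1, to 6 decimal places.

step 0→1:
  ẍ = (ẋ'−ẋ)/dt = (0.752300710−0.123025115)/0.040458 = 15.553799
  θ̈ = (θ̇'−θ̇)/dt = (-1.606390514−-0.920822751)/0.040458 = -16.945172
  sinθ=-0.120804, cosθ=0.992676
  F = (M+m)·ẍ + m·l·cosθ·θ̈ − m·l·sinθ·θ̇² = 17.557564 + -5.220410 − -0.031790 = 12.368943
step 1→2:
  ẍ = (ẋ'−ẋ)/dt = (0.690606552−0.752300710)/0.040458 = -1.524894
  θ̈ = (θ̇'−θ̇)/dt = (-1.608087747−-1.606390514)/0.040458 = -0.041950
  sinθ=-0.157693, cosθ=0.987488
  F = (M+m)·ẍ + m·l·cosθ·θ̈ − m·l·sinθ·θ̇² = -1.721343 + -0.012856 − -0.126289 = -1.607910
step 2→3:
  ẍ = (ẋ'−ẋ)/dt = (0.213553978−0.690606552)/0.040458 = -11.791304
  θ̈ = (θ̇'−θ̇)/dt = (-1.223526833−-1.608087747)/0.040458 = 9.505188
  sinθ=-0.221494, cosθ=0.975162
  F = (M+m)·ẍ + m·l·cosθ·θ̈ − m·l·sinθ·θ̇² = -13.310354 + 2.876659 − -0.177759 = -10.255936
step 3→4:
  ẍ = (ẋ'−ẋ)/dt = (0.305188520−0.213553978)/0.040458 = 2.264930
  θ̈ = (θ̇'−θ̇)/dt = (-1.428128862−-1.223526833)/0.040458 = -5.057146
  sinθ=-0.284424, cosθ=0.958699
  F = (M+m)·ẍ + m·l·cosθ·θ̈ − m·l·sinθ·θ̇² = 2.556717 + -1.504661 − -0.132143 = 1.184199
step 4→5:
  ẍ = (ẋ'−ẋ)/dt = (-0.231224927−0.305188520)/0.040458 = -13.258526
  θ̈ = (θ̇'−θ̇)/dt = (-1.046411726−-1.428128862)/0.040458 = 9.434899
  sinθ=-0.331513, cosθ=0.943451
  F = (M+m)·ẍ + m·l·cosθ·θ̈ − m·l·sinθ·θ̇² = -14.966595 + 2.762532 − -0.209839 = -11.994224
step 5→6:
  ẍ = (ẋ'−ẋ)/dt = (0.357625242−-0.231224927)/0.040458 = 14.554604
  θ̈ = (θ̇'−θ̇)/dt = (-1.756153110−-1.046411726)/0.040458 = -17.542671
  sinθ=-0.385442, cosθ=0.922732
  F = (M+m)·ẍ + m·l·cosθ·θ̈ − m·l·sinθ·θ̇² = 16.429645 + -5.023685 − -0.130983 = 11.536943
step 6→7:
  ẍ = (ẋ'−ẋ)/dt = (0.605408634−0.357625242)/0.040458 = 6.124460
  θ̈ = (θ̇'−θ̇)/dt = (-2.156449690−-1.756153110)/0.040458 = -9.894127
  sinθ=-0.424149, cosθ=0.905592
  F = (M+m)·ẍ + m·l·cosθ·θ̈ − m·l·sinθ·θ̇² = 6.913462 + -2.780745 − -0.405970 = 4.538687
step 7→8:
  ẍ = (ẋ'−ẋ)/dt = (0.143807383−0.605408634)/0.040458 = -11.409394
  θ̈ = (θ̇'−θ̇)/dt = (-1.942776162−-2.156449690)/0.040458 = 5.281367
  sinθ=-0.487368, cosθ=0.873197
  F = (M+m)·ẍ + m·l·cosθ·θ̈ − m·l·sinθ·θ̇² = -12.879243 + 1.431230 − -0.703374 = -10.744639

F_0 = 12.368943 N
F_1 = -1.607910 N
F_2 = -10.255936 N
F_3 = 1.184199 N
F_4 = -11.994224 N
F_5 = 11.536943 N
F_6 = 4.538687 N
F_7 = -10.744639 N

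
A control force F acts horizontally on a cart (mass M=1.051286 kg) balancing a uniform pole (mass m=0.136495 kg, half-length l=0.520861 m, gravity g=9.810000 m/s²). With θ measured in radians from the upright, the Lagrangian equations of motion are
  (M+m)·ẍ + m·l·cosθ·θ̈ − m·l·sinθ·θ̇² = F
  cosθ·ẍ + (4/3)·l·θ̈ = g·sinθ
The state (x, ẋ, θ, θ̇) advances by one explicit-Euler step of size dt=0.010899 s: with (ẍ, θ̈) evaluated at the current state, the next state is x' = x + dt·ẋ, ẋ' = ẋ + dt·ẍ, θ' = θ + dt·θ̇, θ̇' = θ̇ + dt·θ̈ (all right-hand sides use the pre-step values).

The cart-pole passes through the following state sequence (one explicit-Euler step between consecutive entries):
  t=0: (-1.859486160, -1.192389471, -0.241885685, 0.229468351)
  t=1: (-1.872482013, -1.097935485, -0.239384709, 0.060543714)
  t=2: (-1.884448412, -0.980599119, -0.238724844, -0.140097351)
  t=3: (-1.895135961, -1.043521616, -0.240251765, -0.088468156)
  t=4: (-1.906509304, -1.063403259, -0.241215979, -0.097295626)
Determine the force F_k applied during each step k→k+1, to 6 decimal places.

step 0→1:
  ẍ = (ẋ'−ẋ)/dt = (-1.097935485−-1.192389471)/0.010899 = 8.666298
  θ̈ = (θ̇'−θ̇)/dt = (0.060543714−0.229468351)/0.010899 = -15.499095
  sinθ=-0.239534, cosθ=0.970888
  F = (M+m)·ẍ + m·l·cosθ·θ̈ − m·l·sinθ·θ̇² = 10.293665 + -1.069828 − -0.000897 = 9.224733
step 1→2:
  ẍ = (ẋ'−ẋ)/dt = (-0.980599119−-1.097935485)/0.010899 = 10.765792
  θ̈ = (θ̇'−θ̇)/dt = (-0.140097351−0.060543714)/0.010899 = -18.409126
  sinθ=-0.237105, cosθ=0.971484
  F = (M+m)·ẍ + m·l·cosθ·θ̈ − m·l·sinθ·θ̇² = 12.787403 + -1.271474 − -0.000062 = 11.515991
step 2→3:
  ẍ = (ẋ'−ẋ)/dt = (-1.043521616−-0.980599119)/0.010899 = -5.773236
  θ̈ = (θ̇'−θ̇)/dt = (-0.088468156−-0.140097351)/0.010899 = 4.737058
  sinθ=-0.236464, cosθ=0.971640
  F = (M+m)·ẍ + m·l·cosθ·θ̈ − m·l·sinθ·θ̇² = -6.857340 + 0.327230 − -0.000330 = -6.529780
step 3→4:
  ẍ = (ẋ'−ẋ)/dt = (-1.063403259−-1.043521616)/0.010899 = -1.824171
  θ̈ = (θ̇'−θ̇)/dt = (-0.097295626−-0.088468156)/0.010899 = -0.809934
  sinθ=-0.237947, cosθ=0.971278
  F = (M+m)·ẍ + m·l·cosθ·θ̈ − m·l·sinθ·θ̇² = -2.166716 + -0.055928 − -0.000132 = -2.222512

F_0 = 9.224733 N
F_1 = 11.515991 N
F_2 = -6.529780 N
F_3 = -2.222512 N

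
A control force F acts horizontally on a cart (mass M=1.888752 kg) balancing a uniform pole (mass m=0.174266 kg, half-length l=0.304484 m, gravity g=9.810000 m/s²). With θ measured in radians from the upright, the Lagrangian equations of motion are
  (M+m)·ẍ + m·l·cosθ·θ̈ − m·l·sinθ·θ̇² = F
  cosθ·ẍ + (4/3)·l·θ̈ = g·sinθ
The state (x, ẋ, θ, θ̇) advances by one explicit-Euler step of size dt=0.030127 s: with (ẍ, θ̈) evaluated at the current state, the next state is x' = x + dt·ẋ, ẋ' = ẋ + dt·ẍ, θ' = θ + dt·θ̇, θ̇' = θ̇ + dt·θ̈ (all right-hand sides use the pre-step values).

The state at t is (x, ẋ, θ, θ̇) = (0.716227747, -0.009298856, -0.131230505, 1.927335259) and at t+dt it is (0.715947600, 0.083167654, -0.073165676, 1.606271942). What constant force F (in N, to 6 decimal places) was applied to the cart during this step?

ẍ = (ẋ'−ẋ)/dt = (0.083167654−-0.009298856)/0.030127 = 3.069224
θ̈ = (θ̇'−θ̇)/dt = (1.606271942−1.927335259)/0.030127 = -10.656996
sinθ=-0.130854, cosθ=0.991402
F = (M+m)·ẍ + m·l·cosθ·θ̈ − m·l·sinθ·θ̇² = 6.331864 + -0.560611 − -0.025792 = 5.797045

F = 5.797045 N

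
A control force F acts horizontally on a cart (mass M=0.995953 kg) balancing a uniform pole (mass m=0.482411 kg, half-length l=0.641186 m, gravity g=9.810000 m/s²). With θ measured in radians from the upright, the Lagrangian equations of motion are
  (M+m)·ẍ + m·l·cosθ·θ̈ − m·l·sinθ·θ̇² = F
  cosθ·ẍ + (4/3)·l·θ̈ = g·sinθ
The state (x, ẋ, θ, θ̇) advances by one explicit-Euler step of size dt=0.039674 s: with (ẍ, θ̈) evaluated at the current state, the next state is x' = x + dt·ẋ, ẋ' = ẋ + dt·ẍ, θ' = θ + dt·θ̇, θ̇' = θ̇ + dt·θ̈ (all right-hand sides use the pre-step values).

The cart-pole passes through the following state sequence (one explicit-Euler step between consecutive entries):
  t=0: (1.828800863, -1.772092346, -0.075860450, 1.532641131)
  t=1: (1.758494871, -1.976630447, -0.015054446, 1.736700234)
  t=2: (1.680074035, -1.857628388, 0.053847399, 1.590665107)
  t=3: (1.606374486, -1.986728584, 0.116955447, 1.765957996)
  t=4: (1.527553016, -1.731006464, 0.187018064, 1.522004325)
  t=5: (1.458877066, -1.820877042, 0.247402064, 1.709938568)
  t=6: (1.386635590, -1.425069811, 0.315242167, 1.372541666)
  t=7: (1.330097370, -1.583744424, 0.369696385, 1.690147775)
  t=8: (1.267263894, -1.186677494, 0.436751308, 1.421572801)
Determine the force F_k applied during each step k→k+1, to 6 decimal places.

step 0→1:
  ẍ = (ẋ'−ẋ)/dt = (-1.976630447−-1.772092346)/0.039674 = -5.155470
  θ̈ = (θ̇'−θ̇)/dt = (1.736700234−1.532641131)/0.039674 = 5.143396
  sinθ=-0.075788, cosθ=0.997124
  F = (M+m)·ẍ + m·l·cosθ·θ̈ − m·l·sinθ·θ̇² = -7.621661 + 1.586355 − -0.055066 = -5.980240
step 1→2:
  ẍ = (ẋ'−ẋ)/dt = (-1.857628388−-1.976630447)/0.039674 = 2.999497
  θ̈ = (θ̇'−θ̇)/dt = (1.590665107−1.736700234)/0.039674 = -3.680877
  sinθ=-0.015054, cosθ=0.999887
  F = (M+m)·ẍ + m·l·cosθ·θ̈ − m·l·sinθ·θ̇² = 4.434349 + -1.138422 − -0.014044 = 3.309971
step 2→3:
  ẍ = (ẋ'−ẋ)/dt = (-1.986728584−-1.857628388)/0.039674 = -3.254025
  θ̈ = (θ̇'−θ̇)/dt = (1.765957996−1.590665107)/0.039674 = 4.418332
  sinθ=0.053821, cosθ=0.998551
  F = (M+m)·ẍ + m·l·cosθ·θ̈ − m·l·sinθ·θ̇² = -4.810634 + 1.364676 − 0.042122 = -3.488080
step 3→4:
  ẍ = (ẋ'−ẋ)/dt = (-1.731006464−-1.986728584)/0.039674 = 6.445585
  θ̈ = (θ̇'−θ̇)/dt = (1.522004325−1.765957996)/0.039674 = -6.148956
  sinθ=0.116689, cosθ=0.993169
  F = (M+m)·ẍ + m·l·cosθ·θ̈ − m·l·sinθ·θ̇² = 9.528920 + -1.888972 − 0.112562 = 7.527386
step 4→5:
  ẍ = (ẋ'−ẋ)/dt = (-1.820877042−-1.731006464)/0.039674 = -2.265226
  θ̈ = (θ̇'−θ̇)/dt = (1.709938568−1.522004325)/0.039674 = 4.736962
  sinθ=0.185930, cosθ=0.982563
  F = (M+m)·ẍ + m·l·cosθ·θ̈ − m·l·sinθ·θ̇² = -3.348829 + 1.439665 − 0.133224 = -2.042387
step 5→6:
  ẍ = (ẋ'−ẋ)/dt = (-1.425069811−-1.820877042)/0.039674 = 9.976489
  θ̈ = (θ̇'−θ̇)/dt = (1.372541666−1.709938568)/0.039674 = -8.504232
  sinθ=0.244886, cosθ=0.969552
  F = (M+m)·ẍ + m·l·cosθ·θ̈ − m·l·sinθ·θ̇² = 14.748882 + -2.550395 − 0.221476 = 11.977012
step 6→7:
  ẍ = (ẋ'−ẋ)/dt = (-1.583744424−-1.425069811)/0.039674 = -3.999461
  θ̈ = (θ̇'−θ̇)/dt = (1.690147775−1.372541666)/0.039674 = 8.005397
  sinθ=0.310047, cosθ=0.950721
  F = (M+m)·ẍ + m·l·cosθ·θ̈ − m·l·sinθ·θ̇² = -5.912659 + 2.354167 − 0.180667 = -3.739159
step 7→8:
  ẍ = (ẋ'−ẋ)/dt = (-1.186677494−-1.583744424)/0.039674 = 10.008240
  θ̈ = (θ̇'−θ̇)/dt = (1.421572801−1.690147775)/0.039674 = -6.769546
  sinθ=0.361332, cosθ=0.932437
  F = (M+m)·ẍ + m·l·cosθ·θ̈ − m·l·sinθ·θ̇² = 14.795822 + -1.952452 − 0.319269 = 12.524101

F_0 = -5.980240 N
F_1 = 3.309971 N
F_2 = -3.488080 N
F_3 = 7.527386 N
F_4 = -2.042387 N
F_5 = 11.977012 N
F_6 = -3.739159 N
F_7 = 12.524101 N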